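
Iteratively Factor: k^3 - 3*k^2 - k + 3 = (k - 3)*(k^2 - 1) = (k - 3)*(k + 1)*(k - 1)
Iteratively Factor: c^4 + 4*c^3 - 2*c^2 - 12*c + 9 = (c + 3)*(c^3 + c^2 - 5*c + 3) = (c - 1)*(c + 3)*(c^2 + 2*c - 3) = (c - 1)^2*(c + 3)*(c + 3)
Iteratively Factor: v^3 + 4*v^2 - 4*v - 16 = (v - 2)*(v^2 + 6*v + 8) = (v - 2)*(v + 4)*(v + 2)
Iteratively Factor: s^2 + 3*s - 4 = (s - 1)*(s + 4)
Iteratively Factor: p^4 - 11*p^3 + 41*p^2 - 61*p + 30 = (p - 3)*(p^3 - 8*p^2 + 17*p - 10) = (p - 5)*(p - 3)*(p^2 - 3*p + 2) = (p - 5)*(p - 3)*(p - 1)*(p - 2)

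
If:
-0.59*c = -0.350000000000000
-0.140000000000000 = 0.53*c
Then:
No Solution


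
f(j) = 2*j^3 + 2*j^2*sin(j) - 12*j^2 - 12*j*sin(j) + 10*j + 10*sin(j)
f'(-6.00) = 507.81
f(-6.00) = -880.97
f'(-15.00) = 1280.62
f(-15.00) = -10016.18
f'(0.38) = 3.18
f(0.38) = 4.30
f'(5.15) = 38.27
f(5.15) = 5.28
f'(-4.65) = 214.00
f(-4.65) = -398.23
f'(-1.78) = 82.60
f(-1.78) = -103.98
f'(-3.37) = 82.00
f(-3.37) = -229.96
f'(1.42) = -18.68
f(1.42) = -7.24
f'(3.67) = 7.52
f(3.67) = -22.48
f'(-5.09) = 302.84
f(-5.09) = -511.30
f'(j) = 2*j^2*cos(j) + 6*j^2 + 4*j*sin(j) - 12*j*cos(j) - 24*j - 12*sin(j) + 10*cos(j) + 10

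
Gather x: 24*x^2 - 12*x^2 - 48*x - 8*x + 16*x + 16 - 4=12*x^2 - 40*x + 12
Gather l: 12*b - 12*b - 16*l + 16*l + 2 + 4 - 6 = 0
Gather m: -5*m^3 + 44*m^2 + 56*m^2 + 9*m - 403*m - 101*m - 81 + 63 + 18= -5*m^3 + 100*m^2 - 495*m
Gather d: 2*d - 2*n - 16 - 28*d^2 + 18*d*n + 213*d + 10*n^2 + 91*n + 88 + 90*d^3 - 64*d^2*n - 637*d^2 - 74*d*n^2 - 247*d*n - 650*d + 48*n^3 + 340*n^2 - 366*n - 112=90*d^3 + d^2*(-64*n - 665) + d*(-74*n^2 - 229*n - 435) + 48*n^3 + 350*n^2 - 277*n - 40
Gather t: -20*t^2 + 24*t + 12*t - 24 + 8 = -20*t^2 + 36*t - 16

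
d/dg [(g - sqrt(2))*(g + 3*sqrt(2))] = 2*g + 2*sqrt(2)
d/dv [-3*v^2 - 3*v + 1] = -6*v - 3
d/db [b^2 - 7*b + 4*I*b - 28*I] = 2*b - 7 + 4*I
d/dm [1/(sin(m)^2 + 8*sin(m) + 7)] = -2*(sin(m) + 4)*cos(m)/(sin(m)^2 + 8*sin(m) + 7)^2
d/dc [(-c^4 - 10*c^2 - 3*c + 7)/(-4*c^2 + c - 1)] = (8*c^5 - 3*c^4 + 4*c^3 - 22*c^2 + 76*c - 4)/(16*c^4 - 8*c^3 + 9*c^2 - 2*c + 1)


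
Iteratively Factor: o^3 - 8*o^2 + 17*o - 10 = (o - 1)*(o^2 - 7*o + 10) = (o - 2)*(o - 1)*(o - 5)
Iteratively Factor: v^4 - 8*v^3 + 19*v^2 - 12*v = (v - 3)*(v^3 - 5*v^2 + 4*v) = v*(v - 3)*(v^2 - 5*v + 4) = v*(v - 4)*(v - 3)*(v - 1)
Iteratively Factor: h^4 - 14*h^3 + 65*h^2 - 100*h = (h - 5)*(h^3 - 9*h^2 + 20*h) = (h - 5)*(h - 4)*(h^2 - 5*h) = (h - 5)^2*(h - 4)*(h)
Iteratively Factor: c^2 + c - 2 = (c - 1)*(c + 2)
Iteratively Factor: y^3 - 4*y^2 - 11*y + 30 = (y + 3)*(y^2 - 7*y + 10) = (y - 5)*(y + 3)*(y - 2)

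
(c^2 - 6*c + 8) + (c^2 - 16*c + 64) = 2*c^2 - 22*c + 72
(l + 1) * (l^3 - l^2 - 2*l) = l^4 - 3*l^2 - 2*l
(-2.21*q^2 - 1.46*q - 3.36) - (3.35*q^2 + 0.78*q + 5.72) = -5.56*q^2 - 2.24*q - 9.08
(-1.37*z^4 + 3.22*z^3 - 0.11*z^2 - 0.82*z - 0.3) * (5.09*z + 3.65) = -6.9733*z^5 + 11.3893*z^4 + 11.1931*z^3 - 4.5753*z^2 - 4.52*z - 1.095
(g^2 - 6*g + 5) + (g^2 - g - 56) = 2*g^2 - 7*g - 51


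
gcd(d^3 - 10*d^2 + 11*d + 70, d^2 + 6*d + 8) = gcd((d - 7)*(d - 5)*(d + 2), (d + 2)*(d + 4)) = d + 2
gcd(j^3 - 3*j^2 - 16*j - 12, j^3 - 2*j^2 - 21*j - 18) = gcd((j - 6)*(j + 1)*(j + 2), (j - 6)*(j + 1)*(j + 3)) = j^2 - 5*j - 6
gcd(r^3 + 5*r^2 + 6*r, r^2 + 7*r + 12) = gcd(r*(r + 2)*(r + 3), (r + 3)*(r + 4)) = r + 3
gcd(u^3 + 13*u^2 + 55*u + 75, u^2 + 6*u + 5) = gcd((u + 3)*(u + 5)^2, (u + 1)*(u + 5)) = u + 5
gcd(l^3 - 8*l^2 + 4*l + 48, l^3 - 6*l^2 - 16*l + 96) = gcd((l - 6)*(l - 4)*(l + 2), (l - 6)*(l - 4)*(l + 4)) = l^2 - 10*l + 24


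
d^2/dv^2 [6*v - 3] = 0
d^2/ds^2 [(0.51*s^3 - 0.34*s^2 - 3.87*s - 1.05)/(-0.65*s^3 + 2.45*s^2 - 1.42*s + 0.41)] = (-1.33705*s^6 + 12.63483*s^5 - 35.16825*s^4 + 15.163452*s^3 + 55.739262*s^2 - 44.077626*s + 6.745526)/(0.274625*s^9 - 3.105375*s^8 + 13.504725*s^7 - 28.7939*s^6 + 33.42018*s^5 - 24.474195*s^4 + 11.749423*s^3 - 3.715707*s^2 + 0.716106*s - 0.068921)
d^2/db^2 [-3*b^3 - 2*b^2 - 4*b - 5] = -18*b - 4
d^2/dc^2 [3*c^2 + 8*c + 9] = 6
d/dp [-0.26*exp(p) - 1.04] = -0.26*exp(p)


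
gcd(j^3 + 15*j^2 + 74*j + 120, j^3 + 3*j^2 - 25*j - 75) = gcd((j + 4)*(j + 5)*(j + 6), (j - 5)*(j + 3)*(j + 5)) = j + 5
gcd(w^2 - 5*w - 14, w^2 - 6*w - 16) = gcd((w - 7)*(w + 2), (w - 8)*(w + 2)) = w + 2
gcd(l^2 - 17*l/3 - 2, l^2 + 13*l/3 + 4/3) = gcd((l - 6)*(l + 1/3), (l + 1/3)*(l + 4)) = l + 1/3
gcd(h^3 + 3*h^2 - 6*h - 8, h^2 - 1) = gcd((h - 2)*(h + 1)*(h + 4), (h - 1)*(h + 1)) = h + 1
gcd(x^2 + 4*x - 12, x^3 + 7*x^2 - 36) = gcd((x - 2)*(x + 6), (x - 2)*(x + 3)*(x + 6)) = x^2 + 4*x - 12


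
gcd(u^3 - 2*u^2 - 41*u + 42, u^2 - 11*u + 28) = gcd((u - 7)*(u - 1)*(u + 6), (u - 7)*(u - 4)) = u - 7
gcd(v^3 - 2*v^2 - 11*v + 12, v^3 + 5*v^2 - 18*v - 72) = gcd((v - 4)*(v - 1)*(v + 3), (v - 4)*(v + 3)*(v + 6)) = v^2 - v - 12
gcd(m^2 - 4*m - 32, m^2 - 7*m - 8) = m - 8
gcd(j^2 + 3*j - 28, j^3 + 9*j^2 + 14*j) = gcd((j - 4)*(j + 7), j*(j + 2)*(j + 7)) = j + 7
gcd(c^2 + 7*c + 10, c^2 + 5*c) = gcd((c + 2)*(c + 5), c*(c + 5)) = c + 5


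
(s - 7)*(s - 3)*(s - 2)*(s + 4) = s^4 - 8*s^3 - 7*s^2 + 122*s - 168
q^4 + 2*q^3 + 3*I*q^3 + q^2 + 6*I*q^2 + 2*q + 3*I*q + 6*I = (q + 2)*(q - I)*(q + I)*(q + 3*I)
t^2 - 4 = (t - 2)*(t + 2)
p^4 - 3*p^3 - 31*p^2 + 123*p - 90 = (p - 5)*(p - 3)*(p - 1)*(p + 6)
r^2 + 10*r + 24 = (r + 4)*(r + 6)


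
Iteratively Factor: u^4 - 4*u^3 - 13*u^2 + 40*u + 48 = (u - 4)*(u^3 - 13*u - 12) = (u - 4)^2*(u^2 + 4*u + 3) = (u - 4)^2*(u + 1)*(u + 3)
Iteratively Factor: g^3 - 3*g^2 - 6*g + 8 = (g + 2)*(g^2 - 5*g + 4) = (g - 1)*(g + 2)*(g - 4)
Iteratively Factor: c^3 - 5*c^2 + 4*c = (c - 1)*(c^2 - 4*c) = (c - 4)*(c - 1)*(c)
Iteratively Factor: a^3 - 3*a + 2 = (a + 2)*(a^2 - 2*a + 1) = (a - 1)*(a + 2)*(a - 1)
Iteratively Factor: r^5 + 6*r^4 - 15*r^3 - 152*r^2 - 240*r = (r + 4)*(r^4 + 2*r^3 - 23*r^2 - 60*r) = (r - 5)*(r + 4)*(r^3 + 7*r^2 + 12*r) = (r - 5)*(r + 4)^2*(r^2 + 3*r) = (r - 5)*(r + 3)*(r + 4)^2*(r)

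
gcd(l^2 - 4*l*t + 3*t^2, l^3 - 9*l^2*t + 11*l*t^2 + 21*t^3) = -l + 3*t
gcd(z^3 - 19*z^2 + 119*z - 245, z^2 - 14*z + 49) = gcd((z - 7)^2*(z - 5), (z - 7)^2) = z^2 - 14*z + 49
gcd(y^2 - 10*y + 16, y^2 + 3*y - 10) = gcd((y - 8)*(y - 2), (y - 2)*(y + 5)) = y - 2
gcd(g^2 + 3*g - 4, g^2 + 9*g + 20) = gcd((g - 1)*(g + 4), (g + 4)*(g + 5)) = g + 4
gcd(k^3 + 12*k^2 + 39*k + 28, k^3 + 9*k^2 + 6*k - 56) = k^2 + 11*k + 28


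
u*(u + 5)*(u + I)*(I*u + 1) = I*u^4 + 5*I*u^3 + I*u^2 + 5*I*u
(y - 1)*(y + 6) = y^2 + 5*y - 6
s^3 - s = s*(s - 1)*(s + 1)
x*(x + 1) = x^2 + x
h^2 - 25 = (h - 5)*(h + 5)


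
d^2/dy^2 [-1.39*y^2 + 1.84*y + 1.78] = -2.78000000000000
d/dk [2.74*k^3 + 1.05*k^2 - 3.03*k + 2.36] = 8.22*k^2 + 2.1*k - 3.03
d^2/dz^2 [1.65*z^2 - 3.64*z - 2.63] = 3.30000000000000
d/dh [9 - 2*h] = -2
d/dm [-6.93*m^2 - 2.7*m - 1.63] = -13.86*m - 2.7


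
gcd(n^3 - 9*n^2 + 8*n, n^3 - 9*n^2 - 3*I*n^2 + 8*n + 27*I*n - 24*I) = n^2 - 9*n + 8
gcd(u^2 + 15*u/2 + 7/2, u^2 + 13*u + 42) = u + 7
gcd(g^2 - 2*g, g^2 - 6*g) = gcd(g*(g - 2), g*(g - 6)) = g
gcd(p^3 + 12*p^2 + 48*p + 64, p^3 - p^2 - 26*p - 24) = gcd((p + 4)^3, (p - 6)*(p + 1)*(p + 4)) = p + 4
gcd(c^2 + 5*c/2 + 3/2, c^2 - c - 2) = c + 1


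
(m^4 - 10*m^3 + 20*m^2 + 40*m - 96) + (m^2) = m^4 - 10*m^3 + 21*m^2 + 40*m - 96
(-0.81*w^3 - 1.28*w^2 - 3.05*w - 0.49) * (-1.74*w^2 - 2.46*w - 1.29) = 1.4094*w^5 + 4.2198*w^4 + 9.5007*w^3 + 10.0068*w^2 + 5.1399*w + 0.6321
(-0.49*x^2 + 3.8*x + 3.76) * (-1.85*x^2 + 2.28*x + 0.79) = 0.9065*x^4 - 8.1472*x^3 + 1.3209*x^2 + 11.5748*x + 2.9704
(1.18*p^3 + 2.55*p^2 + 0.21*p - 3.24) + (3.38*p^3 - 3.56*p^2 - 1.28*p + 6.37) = 4.56*p^3 - 1.01*p^2 - 1.07*p + 3.13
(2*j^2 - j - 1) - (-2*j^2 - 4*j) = 4*j^2 + 3*j - 1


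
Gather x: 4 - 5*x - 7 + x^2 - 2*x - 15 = x^2 - 7*x - 18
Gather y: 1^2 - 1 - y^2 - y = -y^2 - y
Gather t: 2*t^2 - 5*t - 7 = 2*t^2 - 5*t - 7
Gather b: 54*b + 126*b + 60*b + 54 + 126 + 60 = 240*b + 240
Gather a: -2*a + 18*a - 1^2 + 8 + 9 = 16*a + 16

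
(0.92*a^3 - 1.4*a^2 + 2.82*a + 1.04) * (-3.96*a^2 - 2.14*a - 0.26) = -3.6432*a^5 + 3.5752*a^4 - 8.4104*a^3 - 9.7892*a^2 - 2.9588*a - 0.2704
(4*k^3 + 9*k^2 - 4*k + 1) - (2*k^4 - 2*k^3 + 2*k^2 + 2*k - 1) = -2*k^4 + 6*k^3 + 7*k^2 - 6*k + 2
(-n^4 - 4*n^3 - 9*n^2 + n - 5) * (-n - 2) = n^5 + 6*n^4 + 17*n^3 + 17*n^2 + 3*n + 10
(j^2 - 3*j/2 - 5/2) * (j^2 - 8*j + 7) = j^4 - 19*j^3/2 + 33*j^2/2 + 19*j/2 - 35/2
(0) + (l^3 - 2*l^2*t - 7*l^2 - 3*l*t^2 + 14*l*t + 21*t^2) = l^3 - 2*l^2*t - 7*l^2 - 3*l*t^2 + 14*l*t + 21*t^2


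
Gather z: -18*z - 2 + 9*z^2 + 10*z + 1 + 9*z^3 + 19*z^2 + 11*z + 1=9*z^3 + 28*z^2 + 3*z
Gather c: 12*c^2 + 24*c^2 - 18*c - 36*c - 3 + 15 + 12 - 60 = 36*c^2 - 54*c - 36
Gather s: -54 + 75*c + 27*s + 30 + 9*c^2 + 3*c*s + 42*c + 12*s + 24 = 9*c^2 + 117*c + s*(3*c + 39)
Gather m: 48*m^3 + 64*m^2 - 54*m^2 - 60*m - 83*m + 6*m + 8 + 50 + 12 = 48*m^3 + 10*m^2 - 137*m + 70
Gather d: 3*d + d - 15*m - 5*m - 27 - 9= 4*d - 20*m - 36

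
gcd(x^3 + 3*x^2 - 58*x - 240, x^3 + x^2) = 1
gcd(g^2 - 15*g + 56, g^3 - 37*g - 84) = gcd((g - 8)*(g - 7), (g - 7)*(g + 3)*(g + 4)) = g - 7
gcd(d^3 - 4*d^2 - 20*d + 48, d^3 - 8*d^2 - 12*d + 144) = d^2 - 2*d - 24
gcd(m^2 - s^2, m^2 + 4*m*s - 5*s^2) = -m + s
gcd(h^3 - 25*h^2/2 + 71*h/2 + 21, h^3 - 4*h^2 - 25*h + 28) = h - 7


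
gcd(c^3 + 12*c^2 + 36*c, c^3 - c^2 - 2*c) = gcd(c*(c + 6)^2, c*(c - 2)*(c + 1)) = c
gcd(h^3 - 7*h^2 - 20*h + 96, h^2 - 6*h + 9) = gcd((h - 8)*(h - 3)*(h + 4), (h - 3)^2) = h - 3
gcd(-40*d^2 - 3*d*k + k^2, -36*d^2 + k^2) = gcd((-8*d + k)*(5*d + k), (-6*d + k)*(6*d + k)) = 1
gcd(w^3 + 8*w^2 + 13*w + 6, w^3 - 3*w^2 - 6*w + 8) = 1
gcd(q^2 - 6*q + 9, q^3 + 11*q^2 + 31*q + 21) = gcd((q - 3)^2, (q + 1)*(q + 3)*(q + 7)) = 1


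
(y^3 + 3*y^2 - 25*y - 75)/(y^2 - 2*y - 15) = y + 5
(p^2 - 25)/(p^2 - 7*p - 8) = (25 - p^2)/(-p^2 + 7*p + 8)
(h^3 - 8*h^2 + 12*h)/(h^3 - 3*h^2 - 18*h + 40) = h*(h - 6)/(h^2 - h - 20)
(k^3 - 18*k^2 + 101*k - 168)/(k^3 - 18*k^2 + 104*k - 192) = (k^2 - 10*k + 21)/(k^2 - 10*k + 24)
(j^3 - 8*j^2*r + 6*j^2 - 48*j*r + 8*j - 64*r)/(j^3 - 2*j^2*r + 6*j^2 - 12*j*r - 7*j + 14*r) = (j^3 - 8*j^2*r + 6*j^2 - 48*j*r + 8*j - 64*r)/(j^3 - 2*j^2*r + 6*j^2 - 12*j*r - 7*j + 14*r)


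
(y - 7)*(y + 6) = y^2 - y - 42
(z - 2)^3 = z^3 - 6*z^2 + 12*z - 8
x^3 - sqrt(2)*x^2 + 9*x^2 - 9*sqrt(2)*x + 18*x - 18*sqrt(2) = (x + 3)*(x + 6)*(x - sqrt(2))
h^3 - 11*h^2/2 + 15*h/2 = h*(h - 3)*(h - 5/2)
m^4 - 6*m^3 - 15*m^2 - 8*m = m*(m - 8)*(m + 1)^2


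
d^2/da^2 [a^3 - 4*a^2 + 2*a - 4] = 6*a - 8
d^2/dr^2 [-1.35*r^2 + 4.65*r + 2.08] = -2.70000000000000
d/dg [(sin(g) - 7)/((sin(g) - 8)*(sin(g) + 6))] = (14*sin(g) + cos(g)^2 - 63)*cos(g)/((sin(g) - 8)^2*(sin(g) + 6)^2)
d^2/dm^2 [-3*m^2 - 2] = -6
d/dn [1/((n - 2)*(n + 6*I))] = ((2 - n)*(n + 6*I) - (n - 2)^2)/((n - 2)^3*(n + 6*I)^2)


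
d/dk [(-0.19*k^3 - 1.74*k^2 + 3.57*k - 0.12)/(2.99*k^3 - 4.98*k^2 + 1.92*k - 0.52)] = (-2.22044604925031e-16*k^5 + 6.1488*k^4 - 22.0782*k^3 + 15.8106*k^2 + 0.6144*k - 1.626)/(8.9401*k^6 - 29.7804*k^5 + 36.282*k^4 - 22.2328*k^3 + 8.8656*k^2 - 1.9968*k + 0.2704)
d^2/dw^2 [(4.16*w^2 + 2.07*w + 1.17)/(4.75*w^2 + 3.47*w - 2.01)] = (-43.7256500000001*w^3 + 396.69435*w^2 + 234.2871*w + 113.005746)/(107.171875*w^6 + 234.875625*w^5 + 35.53095*w^4 - 156.997027*w^3 - 15.035202*w^2 + 42.057441*w - 8.120601)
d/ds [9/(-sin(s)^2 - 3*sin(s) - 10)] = 9*(2*sin(s) + 3)*cos(s)/(sin(s)^2 + 3*sin(s) + 10)^2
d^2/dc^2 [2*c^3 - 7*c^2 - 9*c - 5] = 12*c - 14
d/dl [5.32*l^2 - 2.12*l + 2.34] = 10.64*l - 2.12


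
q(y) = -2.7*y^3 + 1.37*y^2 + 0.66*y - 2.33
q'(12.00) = -1132.86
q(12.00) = -4462.73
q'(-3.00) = -80.46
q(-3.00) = 80.92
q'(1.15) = -6.90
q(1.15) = -3.87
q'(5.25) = -208.21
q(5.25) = -351.80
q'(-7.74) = -505.80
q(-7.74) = 1326.58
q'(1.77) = -19.87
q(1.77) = -11.84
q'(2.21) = -32.85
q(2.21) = -23.32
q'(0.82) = -2.54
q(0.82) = -2.36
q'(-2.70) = -65.79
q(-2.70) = 59.02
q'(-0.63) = -4.28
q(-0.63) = -1.53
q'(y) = -8.1*y^2 + 2.74*y + 0.66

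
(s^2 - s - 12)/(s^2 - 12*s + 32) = (s + 3)/(s - 8)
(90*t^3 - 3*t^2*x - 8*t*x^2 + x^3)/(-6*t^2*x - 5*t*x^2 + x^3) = (-15*t^2 - 2*t*x + x^2)/(x*(t + x))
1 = 1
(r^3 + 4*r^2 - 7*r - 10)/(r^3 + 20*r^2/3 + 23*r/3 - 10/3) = 3*(r^2 - r - 2)/(3*r^2 + 5*r - 2)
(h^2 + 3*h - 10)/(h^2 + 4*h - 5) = (h - 2)/(h - 1)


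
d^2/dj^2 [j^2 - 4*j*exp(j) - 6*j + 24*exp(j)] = -4*j*exp(j) + 16*exp(j) + 2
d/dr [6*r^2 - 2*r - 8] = 12*r - 2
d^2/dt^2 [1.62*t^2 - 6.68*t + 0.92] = 3.24000000000000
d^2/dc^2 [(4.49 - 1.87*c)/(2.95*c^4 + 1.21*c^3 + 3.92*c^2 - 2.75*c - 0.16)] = (-195.2841*c^7 + 674.68506*c^6 + 334.636368*c^5 + 869.247234*c^4 + 107.483002*c^3 + 345.414942*c^2 - 292.2348*c + 75.189106)/(25.672375*c^12 + 31.590075*c^11 + 115.298685*c^10 + 13.930576*c^9 + 90.136506*c^8 - 150.531513*c^7 + 37.097405*c^6 - 96.086397*c^5 + 84.980088*c^4 - 10.355147*c^3 - 3.328944*c^2 - 0.2112*c - 0.004096)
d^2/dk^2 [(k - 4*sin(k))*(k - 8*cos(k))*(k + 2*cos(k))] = 4*k^2*sin(k) + 6*k^2*cos(k) + 24*k*sin(k) - 48*k*sin(2*k) - 16*k*cos(k) + 32*k*cos(2*k) + 6*k - 24*sin(k) + 32*sin(2*k) - 144*sin(3*k) - 12*cos(k) + 48*cos(2*k)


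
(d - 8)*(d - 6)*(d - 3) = d^3 - 17*d^2 + 90*d - 144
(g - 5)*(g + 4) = g^2 - g - 20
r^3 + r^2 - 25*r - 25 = (r - 5)*(r + 1)*(r + 5)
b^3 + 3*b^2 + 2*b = b*(b + 1)*(b + 2)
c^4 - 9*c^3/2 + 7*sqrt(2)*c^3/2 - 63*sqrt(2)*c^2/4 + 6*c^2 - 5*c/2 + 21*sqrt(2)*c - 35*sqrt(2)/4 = (c - 5/2)*(c - 1)^2*(c + 7*sqrt(2)/2)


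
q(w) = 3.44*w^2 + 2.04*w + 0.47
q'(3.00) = 22.68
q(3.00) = 37.55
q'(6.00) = 43.32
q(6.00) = 136.55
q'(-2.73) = -16.74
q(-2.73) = 20.54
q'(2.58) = 19.79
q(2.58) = 28.63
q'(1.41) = 11.74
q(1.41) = 10.19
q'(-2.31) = -13.85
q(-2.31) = 14.11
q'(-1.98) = -11.58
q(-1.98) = 9.92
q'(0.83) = 7.75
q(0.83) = 4.53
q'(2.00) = 15.80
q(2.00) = 18.31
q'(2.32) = 18.00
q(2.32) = 23.72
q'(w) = 6.88*w + 2.04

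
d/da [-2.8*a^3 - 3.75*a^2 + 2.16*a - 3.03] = -8.4*a^2 - 7.5*a + 2.16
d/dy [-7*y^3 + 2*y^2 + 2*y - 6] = -21*y^2 + 4*y + 2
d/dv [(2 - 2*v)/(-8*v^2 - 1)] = 2*(8*v^2 - 16*v*(v - 1) + 1)/(8*v^2 + 1)^2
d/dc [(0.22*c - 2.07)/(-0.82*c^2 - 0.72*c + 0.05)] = (0.1804*c^2 - 3.3948*c - 1.4794)/(0.6724*c^4 + 1.1808*c^3 + 0.4364*c^2 - 0.072*c + 0.0025)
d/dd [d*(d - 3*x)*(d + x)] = 3*d^2 - 4*d*x - 3*x^2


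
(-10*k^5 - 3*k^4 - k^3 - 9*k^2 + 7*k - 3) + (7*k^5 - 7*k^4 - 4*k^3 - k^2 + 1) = -3*k^5 - 10*k^4 - 5*k^3 - 10*k^2 + 7*k - 2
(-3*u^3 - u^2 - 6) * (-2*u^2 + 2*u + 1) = 6*u^5 - 4*u^4 - 5*u^3 + 11*u^2 - 12*u - 6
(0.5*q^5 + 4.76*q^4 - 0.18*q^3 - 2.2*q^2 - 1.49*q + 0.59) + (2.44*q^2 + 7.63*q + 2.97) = 0.5*q^5 + 4.76*q^4 - 0.18*q^3 + 0.24*q^2 + 6.14*q + 3.56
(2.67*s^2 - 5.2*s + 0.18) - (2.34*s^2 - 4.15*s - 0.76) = 0.33*s^2 - 1.05*s + 0.94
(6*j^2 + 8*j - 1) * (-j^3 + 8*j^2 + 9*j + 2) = -6*j^5 + 40*j^4 + 119*j^3 + 76*j^2 + 7*j - 2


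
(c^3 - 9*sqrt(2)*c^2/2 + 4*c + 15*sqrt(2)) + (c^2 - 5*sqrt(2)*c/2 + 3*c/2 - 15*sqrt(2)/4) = c^3 - 9*sqrt(2)*c^2/2 + c^2 - 5*sqrt(2)*c/2 + 11*c/2 + 45*sqrt(2)/4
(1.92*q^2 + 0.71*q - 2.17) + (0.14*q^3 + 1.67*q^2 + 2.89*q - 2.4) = 0.14*q^3 + 3.59*q^2 + 3.6*q - 4.57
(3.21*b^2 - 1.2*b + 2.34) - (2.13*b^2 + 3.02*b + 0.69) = 1.08*b^2 - 4.22*b + 1.65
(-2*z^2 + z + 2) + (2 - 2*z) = -2*z^2 - z + 4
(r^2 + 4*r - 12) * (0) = 0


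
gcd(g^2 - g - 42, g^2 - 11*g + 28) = g - 7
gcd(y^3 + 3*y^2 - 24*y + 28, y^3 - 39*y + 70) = y^2 + 5*y - 14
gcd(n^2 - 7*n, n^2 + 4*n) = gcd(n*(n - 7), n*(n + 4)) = n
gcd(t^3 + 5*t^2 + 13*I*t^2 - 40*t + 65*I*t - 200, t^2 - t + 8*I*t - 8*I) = t + 8*I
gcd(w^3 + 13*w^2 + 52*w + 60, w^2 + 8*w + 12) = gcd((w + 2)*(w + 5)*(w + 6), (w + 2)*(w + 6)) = w^2 + 8*w + 12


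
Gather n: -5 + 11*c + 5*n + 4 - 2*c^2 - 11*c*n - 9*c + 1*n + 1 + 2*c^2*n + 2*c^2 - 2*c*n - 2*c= n*(2*c^2 - 13*c + 6)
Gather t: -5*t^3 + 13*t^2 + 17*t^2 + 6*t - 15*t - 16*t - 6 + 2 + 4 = -5*t^3 + 30*t^2 - 25*t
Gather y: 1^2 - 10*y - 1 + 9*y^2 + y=9*y^2 - 9*y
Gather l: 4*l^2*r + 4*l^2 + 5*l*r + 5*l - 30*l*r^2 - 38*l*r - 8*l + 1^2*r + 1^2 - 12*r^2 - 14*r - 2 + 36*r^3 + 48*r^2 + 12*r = l^2*(4*r + 4) + l*(-30*r^2 - 33*r - 3) + 36*r^3 + 36*r^2 - r - 1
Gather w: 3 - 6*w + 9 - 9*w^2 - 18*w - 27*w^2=-36*w^2 - 24*w + 12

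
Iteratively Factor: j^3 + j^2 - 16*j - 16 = (j + 1)*(j^2 - 16) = (j + 1)*(j + 4)*(j - 4)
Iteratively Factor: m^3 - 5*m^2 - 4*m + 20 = (m - 5)*(m^2 - 4) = (m - 5)*(m + 2)*(m - 2)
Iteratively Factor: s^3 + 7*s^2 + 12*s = (s)*(s^2 + 7*s + 12) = s*(s + 4)*(s + 3)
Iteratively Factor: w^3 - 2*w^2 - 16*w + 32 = (w - 4)*(w^2 + 2*w - 8) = (w - 4)*(w - 2)*(w + 4)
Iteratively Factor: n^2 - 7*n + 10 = (n - 5)*(n - 2)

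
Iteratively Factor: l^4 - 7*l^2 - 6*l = (l)*(l^3 - 7*l - 6) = l*(l + 2)*(l^2 - 2*l - 3) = l*(l - 3)*(l + 2)*(l + 1)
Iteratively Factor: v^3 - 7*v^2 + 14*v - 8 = (v - 1)*(v^2 - 6*v + 8) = (v - 4)*(v - 1)*(v - 2)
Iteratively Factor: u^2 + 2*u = (u + 2)*(u)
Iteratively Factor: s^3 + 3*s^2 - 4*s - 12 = (s + 2)*(s^2 + s - 6) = (s + 2)*(s + 3)*(s - 2)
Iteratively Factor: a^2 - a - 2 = (a + 1)*(a - 2)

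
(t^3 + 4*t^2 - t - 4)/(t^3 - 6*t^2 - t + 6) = (t + 4)/(t - 6)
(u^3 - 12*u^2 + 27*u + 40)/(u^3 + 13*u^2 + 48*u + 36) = (u^2 - 13*u + 40)/(u^2 + 12*u + 36)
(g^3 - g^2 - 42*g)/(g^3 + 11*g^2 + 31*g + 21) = g*(g^2 - g - 42)/(g^3 + 11*g^2 + 31*g + 21)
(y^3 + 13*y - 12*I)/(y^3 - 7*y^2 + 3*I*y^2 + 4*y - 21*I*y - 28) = (y - 3*I)/(y - 7)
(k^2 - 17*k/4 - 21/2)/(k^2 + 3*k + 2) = (4*k^2 - 17*k - 42)/(4*(k^2 + 3*k + 2))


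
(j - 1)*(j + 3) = j^2 + 2*j - 3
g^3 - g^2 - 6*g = g*(g - 3)*(g + 2)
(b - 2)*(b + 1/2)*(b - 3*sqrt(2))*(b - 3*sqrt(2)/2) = b^4 - 9*sqrt(2)*b^3/2 - 3*b^3/2 + 8*b^2 + 27*sqrt(2)*b^2/4 - 27*b/2 + 9*sqrt(2)*b/2 - 9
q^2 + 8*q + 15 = (q + 3)*(q + 5)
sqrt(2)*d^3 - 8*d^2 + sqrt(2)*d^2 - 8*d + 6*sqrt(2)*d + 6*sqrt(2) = (d - 3*sqrt(2))*(d - sqrt(2))*(sqrt(2)*d + sqrt(2))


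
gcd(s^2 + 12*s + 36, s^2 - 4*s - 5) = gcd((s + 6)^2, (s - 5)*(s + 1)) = 1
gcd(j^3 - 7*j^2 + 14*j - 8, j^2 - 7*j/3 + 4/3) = j - 1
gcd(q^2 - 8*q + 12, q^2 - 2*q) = q - 2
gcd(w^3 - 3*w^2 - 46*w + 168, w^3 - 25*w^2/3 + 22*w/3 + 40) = w^2 - 10*w + 24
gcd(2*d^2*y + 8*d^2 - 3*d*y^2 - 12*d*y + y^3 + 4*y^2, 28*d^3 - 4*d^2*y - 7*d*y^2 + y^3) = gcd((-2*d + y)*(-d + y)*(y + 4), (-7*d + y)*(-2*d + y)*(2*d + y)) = -2*d + y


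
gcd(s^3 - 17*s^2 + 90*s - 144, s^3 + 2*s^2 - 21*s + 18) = s - 3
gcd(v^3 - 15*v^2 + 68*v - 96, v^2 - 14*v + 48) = v - 8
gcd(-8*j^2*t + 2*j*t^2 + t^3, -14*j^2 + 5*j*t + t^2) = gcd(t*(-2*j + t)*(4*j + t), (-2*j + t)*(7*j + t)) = -2*j + t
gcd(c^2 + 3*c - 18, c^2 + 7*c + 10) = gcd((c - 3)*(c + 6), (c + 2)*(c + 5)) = 1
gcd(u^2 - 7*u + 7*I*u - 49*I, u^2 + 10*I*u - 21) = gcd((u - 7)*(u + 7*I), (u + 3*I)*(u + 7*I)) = u + 7*I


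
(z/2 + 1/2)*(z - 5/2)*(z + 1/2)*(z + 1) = z^4/2 - 17*z^2/8 - 9*z/4 - 5/8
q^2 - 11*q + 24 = (q - 8)*(q - 3)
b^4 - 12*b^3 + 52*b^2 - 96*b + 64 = (b - 4)^2*(b - 2)^2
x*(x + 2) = x^2 + 2*x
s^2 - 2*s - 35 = (s - 7)*(s + 5)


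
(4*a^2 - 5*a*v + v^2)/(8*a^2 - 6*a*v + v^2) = (-a + v)/(-2*a + v)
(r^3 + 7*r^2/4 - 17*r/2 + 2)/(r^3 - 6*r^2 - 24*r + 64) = (r - 1/4)/(r - 8)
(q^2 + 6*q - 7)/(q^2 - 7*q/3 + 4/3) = 3*(q + 7)/(3*q - 4)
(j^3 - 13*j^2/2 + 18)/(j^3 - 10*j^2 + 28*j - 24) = (j + 3/2)/(j - 2)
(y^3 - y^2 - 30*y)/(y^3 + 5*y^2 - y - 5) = y*(y - 6)/(y^2 - 1)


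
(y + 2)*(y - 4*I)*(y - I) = y^3 + 2*y^2 - 5*I*y^2 - 4*y - 10*I*y - 8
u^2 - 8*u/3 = u*(u - 8/3)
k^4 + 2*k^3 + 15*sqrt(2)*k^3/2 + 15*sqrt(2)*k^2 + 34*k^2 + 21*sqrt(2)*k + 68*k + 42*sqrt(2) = (k + 2)*(k + sqrt(2))*(k + 3*sqrt(2))*(k + 7*sqrt(2)/2)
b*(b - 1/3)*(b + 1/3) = b^3 - b/9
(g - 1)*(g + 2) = g^2 + g - 2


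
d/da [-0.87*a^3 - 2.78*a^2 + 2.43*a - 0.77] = -2.61*a^2 - 5.56*a + 2.43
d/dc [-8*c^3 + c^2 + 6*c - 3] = -24*c^2 + 2*c + 6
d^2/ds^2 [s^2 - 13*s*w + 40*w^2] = 2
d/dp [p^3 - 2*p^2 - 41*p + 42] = 3*p^2 - 4*p - 41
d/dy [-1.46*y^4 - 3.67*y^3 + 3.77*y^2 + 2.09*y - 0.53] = -5.84*y^3 - 11.01*y^2 + 7.54*y + 2.09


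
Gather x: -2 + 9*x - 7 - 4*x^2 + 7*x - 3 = -4*x^2 + 16*x - 12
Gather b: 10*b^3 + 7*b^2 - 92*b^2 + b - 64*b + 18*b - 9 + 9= 10*b^3 - 85*b^2 - 45*b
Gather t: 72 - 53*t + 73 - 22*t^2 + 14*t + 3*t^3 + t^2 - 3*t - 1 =3*t^3 - 21*t^2 - 42*t + 144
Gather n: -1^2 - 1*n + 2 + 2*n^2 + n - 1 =2*n^2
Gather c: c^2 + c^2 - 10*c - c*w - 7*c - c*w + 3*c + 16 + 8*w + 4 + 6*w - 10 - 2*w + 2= 2*c^2 + c*(-2*w - 14) + 12*w + 12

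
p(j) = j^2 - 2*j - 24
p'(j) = 2*j - 2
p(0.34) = -24.56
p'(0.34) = -1.32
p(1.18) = -24.97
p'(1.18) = 0.36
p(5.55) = -4.30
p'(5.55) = 9.10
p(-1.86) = -16.82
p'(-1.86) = -5.72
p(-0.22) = -23.51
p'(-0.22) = -2.44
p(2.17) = -23.63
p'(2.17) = 2.34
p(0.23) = -24.41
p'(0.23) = -1.54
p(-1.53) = -18.60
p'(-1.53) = -5.06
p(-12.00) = 144.00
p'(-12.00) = -26.00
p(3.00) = -21.00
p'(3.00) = 4.00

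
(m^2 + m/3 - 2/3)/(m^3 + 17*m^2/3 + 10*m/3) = (3*m^2 + m - 2)/(m*(3*m^2 + 17*m + 10))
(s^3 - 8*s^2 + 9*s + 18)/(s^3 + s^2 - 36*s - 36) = (s - 3)/(s + 6)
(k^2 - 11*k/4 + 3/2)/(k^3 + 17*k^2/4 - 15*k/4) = (k - 2)/(k*(k + 5))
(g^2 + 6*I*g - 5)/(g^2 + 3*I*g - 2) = (g + 5*I)/(g + 2*I)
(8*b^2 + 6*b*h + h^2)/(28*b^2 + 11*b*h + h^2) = (2*b + h)/(7*b + h)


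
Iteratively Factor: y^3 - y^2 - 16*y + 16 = (y + 4)*(y^2 - 5*y + 4) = (y - 1)*(y + 4)*(y - 4)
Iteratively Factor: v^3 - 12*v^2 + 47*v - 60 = (v - 4)*(v^2 - 8*v + 15) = (v - 4)*(v - 3)*(v - 5)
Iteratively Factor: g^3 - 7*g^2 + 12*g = (g - 4)*(g^2 - 3*g) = g*(g - 4)*(g - 3)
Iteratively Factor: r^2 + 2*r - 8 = (r + 4)*(r - 2)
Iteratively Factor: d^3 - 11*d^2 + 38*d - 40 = (d - 2)*(d^2 - 9*d + 20) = (d - 4)*(d - 2)*(d - 5)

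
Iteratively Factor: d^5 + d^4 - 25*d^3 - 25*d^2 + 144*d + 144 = (d + 4)*(d^4 - 3*d^3 - 13*d^2 + 27*d + 36) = (d - 4)*(d + 4)*(d^3 + d^2 - 9*d - 9) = (d - 4)*(d + 1)*(d + 4)*(d^2 - 9) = (d - 4)*(d + 1)*(d + 3)*(d + 4)*(d - 3)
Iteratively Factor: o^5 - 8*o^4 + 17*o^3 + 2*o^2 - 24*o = (o - 2)*(o^4 - 6*o^3 + 5*o^2 + 12*o) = (o - 2)*(o + 1)*(o^3 - 7*o^2 + 12*o) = o*(o - 2)*(o + 1)*(o^2 - 7*o + 12) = o*(o - 4)*(o - 2)*(o + 1)*(o - 3)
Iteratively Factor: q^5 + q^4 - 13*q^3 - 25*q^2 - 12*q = (q - 4)*(q^4 + 5*q^3 + 7*q^2 + 3*q) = q*(q - 4)*(q^3 + 5*q^2 + 7*q + 3) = q*(q - 4)*(q + 1)*(q^2 + 4*q + 3) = q*(q - 4)*(q + 1)^2*(q + 3)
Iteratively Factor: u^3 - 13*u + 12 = (u - 3)*(u^2 + 3*u - 4) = (u - 3)*(u - 1)*(u + 4)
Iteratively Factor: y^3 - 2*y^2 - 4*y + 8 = (y - 2)*(y^2 - 4) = (y - 2)^2*(y + 2)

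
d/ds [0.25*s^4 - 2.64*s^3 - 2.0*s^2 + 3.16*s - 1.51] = 1.0*s^3 - 7.92*s^2 - 4.0*s + 3.16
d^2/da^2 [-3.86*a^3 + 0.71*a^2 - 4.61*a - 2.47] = 1.42 - 23.16*a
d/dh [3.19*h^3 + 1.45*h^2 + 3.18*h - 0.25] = 9.57*h^2 + 2.9*h + 3.18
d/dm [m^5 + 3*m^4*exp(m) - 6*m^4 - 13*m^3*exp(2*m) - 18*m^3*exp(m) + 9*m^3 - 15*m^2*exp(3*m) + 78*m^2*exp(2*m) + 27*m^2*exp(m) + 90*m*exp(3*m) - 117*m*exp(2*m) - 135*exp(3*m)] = 3*m^4*exp(m) + 5*m^4 - 26*m^3*exp(2*m) - 6*m^3*exp(m) - 24*m^3 - 45*m^2*exp(3*m) + 117*m^2*exp(2*m) - 27*m^2*exp(m) + 27*m^2 + 240*m*exp(3*m) - 78*m*exp(2*m) + 54*m*exp(m) - 315*exp(3*m) - 117*exp(2*m)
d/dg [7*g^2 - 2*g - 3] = 14*g - 2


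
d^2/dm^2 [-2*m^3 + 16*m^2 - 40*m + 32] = 32 - 12*m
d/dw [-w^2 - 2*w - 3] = -2*w - 2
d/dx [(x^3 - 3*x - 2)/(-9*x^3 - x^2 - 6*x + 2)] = (-x^4 - 66*x^3 - 51*x^2 - 4*x - 18)/(81*x^6 + 18*x^5 + 109*x^4 - 24*x^3 + 32*x^2 - 24*x + 4)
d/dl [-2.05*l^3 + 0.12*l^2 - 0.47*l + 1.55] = -6.15*l^2 + 0.24*l - 0.47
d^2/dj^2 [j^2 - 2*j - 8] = 2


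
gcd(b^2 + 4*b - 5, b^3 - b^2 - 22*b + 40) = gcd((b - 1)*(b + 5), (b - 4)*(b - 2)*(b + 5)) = b + 5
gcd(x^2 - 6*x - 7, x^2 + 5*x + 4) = x + 1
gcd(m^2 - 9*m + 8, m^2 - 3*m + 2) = m - 1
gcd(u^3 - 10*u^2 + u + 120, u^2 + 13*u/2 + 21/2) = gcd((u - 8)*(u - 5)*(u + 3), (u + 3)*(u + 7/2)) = u + 3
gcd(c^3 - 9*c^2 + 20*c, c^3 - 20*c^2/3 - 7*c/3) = c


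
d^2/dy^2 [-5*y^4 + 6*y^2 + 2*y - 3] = 12 - 60*y^2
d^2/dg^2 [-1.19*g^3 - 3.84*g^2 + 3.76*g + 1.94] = -7.14*g - 7.68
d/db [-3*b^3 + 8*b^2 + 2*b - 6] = -9*b^2 + 16*b + 2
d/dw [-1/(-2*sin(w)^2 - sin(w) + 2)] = -(4*sin(w) + 1)*cos(w)/(-sin(w) + cos(2*w) + 1)^2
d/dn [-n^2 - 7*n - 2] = -2*n - 7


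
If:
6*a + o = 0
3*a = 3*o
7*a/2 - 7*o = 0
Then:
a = 0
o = 0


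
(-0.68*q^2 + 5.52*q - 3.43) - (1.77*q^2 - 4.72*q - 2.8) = -2.45*q^2 + 10.24*q - 0.63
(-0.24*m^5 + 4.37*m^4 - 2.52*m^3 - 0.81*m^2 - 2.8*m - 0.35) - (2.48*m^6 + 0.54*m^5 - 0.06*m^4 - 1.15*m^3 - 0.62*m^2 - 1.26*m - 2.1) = -2.48*m^6 - 0.78*m^5 + 4.43*m^4 - 1.37*m^3 - 0.19*m^2 - 1.54*m + 1.75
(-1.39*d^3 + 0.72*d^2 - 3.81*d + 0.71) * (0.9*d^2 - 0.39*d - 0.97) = -1.251*d^5 + 1.1901*d^4 - 2.3615*d^3 + 1.4265*d^2 + 3.4188*d - 0.6887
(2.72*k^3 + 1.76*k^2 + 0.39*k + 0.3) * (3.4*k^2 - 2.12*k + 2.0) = 9.248*k^5 + 0.217599999999999*k^4 + 3.0348*k^3 + 3.7132*k^2 + 0.144*k + 0.6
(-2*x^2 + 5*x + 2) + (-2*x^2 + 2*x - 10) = -4*x^2 + 7*x - 8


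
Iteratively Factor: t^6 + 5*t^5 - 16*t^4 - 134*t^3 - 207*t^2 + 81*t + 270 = (t + 3)*(t^5 + 2*t^4 - 22*t^3 - 68*t^2 - 3*t + 90) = (t + 2)*(t + 3)*(t^4 - 22*t^2 - 24*t + 45) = (t + 2)*(t + 3)^2*(t^3 - 3*t^2 - 13*t + 15) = (t - 5)*(t + 2)*(t + 3)^2*(t^2 + 2*t - 3) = (t - 5)*(t - 1)*(t + 2)*(t + 3)^2*(t + 3)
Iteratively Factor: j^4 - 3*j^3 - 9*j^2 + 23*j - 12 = (j - 1)*(j^3 - 2*j^2 - 11*j + 12) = (j - 1)*(j + 3)*(j^2 - 5*j + 4) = (j - 1)^2*(j + 3)*(j - 4)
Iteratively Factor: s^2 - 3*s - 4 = (s + 1)*(s - 4)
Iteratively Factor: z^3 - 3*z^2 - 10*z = (z)*(z^2 - 3*z - 10) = z*(z - 5)*(z + 2)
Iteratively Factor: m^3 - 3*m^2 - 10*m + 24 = (m + 3)*(m^2 - 6*m + 8) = (m - 2)*(m + 3)*(m - 4)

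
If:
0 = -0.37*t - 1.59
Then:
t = -4.30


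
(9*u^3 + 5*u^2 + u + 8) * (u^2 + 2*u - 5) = 9*u^5 + 23*u^4 - 34*u^3 - 15*u^2 + 11*u - 40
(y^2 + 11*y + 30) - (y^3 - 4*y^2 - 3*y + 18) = -y^3 + 5*y^2 + 14*y + 12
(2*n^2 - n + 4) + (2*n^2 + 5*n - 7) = 4*n^2 + 4*n - 3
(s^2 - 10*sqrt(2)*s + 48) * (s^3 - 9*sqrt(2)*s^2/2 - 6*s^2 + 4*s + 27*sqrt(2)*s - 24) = s^5 - 29*sqrt(2)*s^4/2 - 6*s^4 + 87*sqrt(2)*s^3 + 142*s^3 - 852*s^2 - 256*sqrt(2)*s^2 + 192*s + 1536*sqrt(2)*s - 1152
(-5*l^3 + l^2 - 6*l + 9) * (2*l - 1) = -10*l^4 + 7*l^3 - 13*l^2 + 24*l - 9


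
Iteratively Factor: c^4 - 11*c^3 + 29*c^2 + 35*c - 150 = (c - 5)*(c^3 - 6*c^2 - c + 30) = (c - 5)*(c - 3)*(c^2 - 3*c - 10) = (c - 5)*(c - 3)*(c + 2)*(c - 5)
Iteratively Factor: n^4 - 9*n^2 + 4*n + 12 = (n + 3)*(n^3 - 3*n^2 + 4) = (n - 2)*(n + 3)*(n^2 - n - 2) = (n - 2)^2*(n + 3)*(n + 1)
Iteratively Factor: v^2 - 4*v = (v)*(v - 4)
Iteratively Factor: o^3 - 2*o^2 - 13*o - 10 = (o - 5)*(o^2 + 3*o + 2) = (o - 5)*(o + 2)*(o + 1)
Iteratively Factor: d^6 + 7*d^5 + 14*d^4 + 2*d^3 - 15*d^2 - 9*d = (d)*(d^5 + 7*d^4 + 14*d^3 + 2*d^2 - 15*d - 9) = d*(d + 3)*(d^4 + 4*d^3 + 2*d^2 - 4*d - 3) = d*(d - 1)*(d + 3)*(d^3 + 5*d^2 + 7*d + 3) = d*(d - 1)*(d + 1)*(d + 3)*(d^2 + 4*d + 3) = d*(d - 1)*(d + 1)^2*(d + 3)*(d + 3)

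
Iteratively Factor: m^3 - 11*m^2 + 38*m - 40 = (m - 2)*(m^2 - 9*m + 20) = (m - 5)*(m - 2)*(m - 4)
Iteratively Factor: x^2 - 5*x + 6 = (x - 3)*(x - 2)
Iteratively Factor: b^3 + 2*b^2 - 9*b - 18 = (b + 2)*(b^2 - 9) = (b + 2)*(b + 3)*(b - 3)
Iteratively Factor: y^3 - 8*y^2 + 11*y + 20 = (y - 4)*(y^2 - 4*y - 5) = (y - 4)*(y + 1)*(y - 5)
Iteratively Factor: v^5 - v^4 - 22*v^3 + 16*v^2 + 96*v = (v)*(v^4 - v^3 - 22*v^2 + 16*v + 96) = v*(v + 4)*(v^3 - 5*v^2 - 2*v + 24) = v*(v - 3)*(v + 4)*(v^2 - 2*v - 8) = v*(v - 4)*(v - 3)*(v + 4)*(v + 2)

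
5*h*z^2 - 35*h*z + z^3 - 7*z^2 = z*(5*h + z)*(z - 7)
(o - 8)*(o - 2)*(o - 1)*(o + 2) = o^4 - 9*o^3 + 4*o^2 + 36*o - 32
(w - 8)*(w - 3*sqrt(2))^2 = w^3 - 6*sqrt(2)*w^2 - 8*w^2 + 18*w + 48*sqrt(2)*w - 144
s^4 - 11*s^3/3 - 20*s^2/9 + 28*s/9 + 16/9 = (s - 4)*(s - 1)*(s + 2/3)^2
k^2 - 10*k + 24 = (k - 6)*(k - 4)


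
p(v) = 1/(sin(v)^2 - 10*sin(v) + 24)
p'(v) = (-2*sin(v)*cos(v) + 10*cos(v))/(sin(v)^2 - 10*sin(v) + 24)^2 = 2*(5 - sin(v))*cos(v)/(sin(v)^2 - 10*sin(v) + 24)^2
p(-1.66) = 0.03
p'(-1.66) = -0.00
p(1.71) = 0.07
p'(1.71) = -0.00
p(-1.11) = 0.03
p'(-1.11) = 0.00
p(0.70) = 0.06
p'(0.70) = 0.02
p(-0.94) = 0.03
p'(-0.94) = 0.01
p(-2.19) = 0.03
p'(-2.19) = -0.01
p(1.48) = 0.07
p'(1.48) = 0.00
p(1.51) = 0.07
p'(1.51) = 0.00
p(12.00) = 0.03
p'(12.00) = 0.01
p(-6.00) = 0.05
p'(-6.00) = 0.02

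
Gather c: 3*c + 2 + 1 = 3*c + 3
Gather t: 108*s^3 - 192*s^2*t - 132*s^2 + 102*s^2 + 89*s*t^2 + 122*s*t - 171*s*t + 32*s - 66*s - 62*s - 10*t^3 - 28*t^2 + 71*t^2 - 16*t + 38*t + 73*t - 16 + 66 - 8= 108*s^3 - 30*s^2 - 96*s - 10*t^3 + t^2*(89*s + 43) + t*(-192*s^2 - 49*s + 95) + 42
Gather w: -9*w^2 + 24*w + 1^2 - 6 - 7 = -9*w^2 + 24*w - 12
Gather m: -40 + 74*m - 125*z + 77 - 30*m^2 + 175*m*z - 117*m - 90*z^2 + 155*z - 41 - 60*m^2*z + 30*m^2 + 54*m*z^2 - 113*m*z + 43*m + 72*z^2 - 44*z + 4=-60*m^2*z + m*(54*z^2 + 62*z) - 18*z^2 - 14*z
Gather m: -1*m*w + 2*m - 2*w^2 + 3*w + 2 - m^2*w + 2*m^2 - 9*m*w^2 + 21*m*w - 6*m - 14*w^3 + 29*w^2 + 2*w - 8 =m^2*(2 - w) + m*(-9*w^2 + 20*w - 4) - 14*w^3 + 27*w^2 + 5*w - 6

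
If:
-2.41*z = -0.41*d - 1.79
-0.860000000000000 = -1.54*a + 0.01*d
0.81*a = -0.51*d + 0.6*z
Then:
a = 0.56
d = -0.02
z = 0.74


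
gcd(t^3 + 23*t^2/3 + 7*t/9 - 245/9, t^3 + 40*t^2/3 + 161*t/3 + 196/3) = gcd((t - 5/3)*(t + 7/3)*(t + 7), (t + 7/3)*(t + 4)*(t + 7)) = t^2 + 28*t/3 + 49/3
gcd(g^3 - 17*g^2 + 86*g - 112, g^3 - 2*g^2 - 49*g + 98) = g^2 - 9*g + 14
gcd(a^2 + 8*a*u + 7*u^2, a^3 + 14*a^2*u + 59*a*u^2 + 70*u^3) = a + 7*u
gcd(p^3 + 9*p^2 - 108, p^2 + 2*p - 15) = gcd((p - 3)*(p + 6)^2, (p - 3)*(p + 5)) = p - 3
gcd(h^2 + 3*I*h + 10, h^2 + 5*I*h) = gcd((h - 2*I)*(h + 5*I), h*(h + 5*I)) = h + 5*I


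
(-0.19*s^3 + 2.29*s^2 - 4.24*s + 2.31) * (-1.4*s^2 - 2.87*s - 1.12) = 0.266*s^5 - 2.6607*s^4 - 0.423500000000001*s^3 + 6.37*s^2 - 1.8809*s - 2.5872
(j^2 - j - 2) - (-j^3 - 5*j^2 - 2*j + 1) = j^3 + 6*j^2 + j - 3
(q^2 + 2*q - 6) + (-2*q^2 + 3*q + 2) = -q^2 + 5*q - 4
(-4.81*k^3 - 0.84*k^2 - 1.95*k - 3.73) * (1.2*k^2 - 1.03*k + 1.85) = -5.772*k^5 + 3.9463*k^4 - 10.3733*k^3 - 4.0215*k^2 + 0.2344*k - 6.9005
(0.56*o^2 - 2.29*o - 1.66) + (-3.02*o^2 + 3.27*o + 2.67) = -2.46*o^2 + 0.98*o + 1.01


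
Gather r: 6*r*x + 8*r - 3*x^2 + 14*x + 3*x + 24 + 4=r*(6*x + 8) - 3*x^2 + 17*x + 28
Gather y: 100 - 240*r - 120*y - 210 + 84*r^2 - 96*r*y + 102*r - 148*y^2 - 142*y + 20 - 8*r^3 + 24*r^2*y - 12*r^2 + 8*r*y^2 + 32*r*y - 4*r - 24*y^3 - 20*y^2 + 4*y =-8*r^3 + 72*r^2 - 142*r - 24*y^3 + y^2*(8*r - 168) + y*(24*r^2 - 64*r - 258) - 90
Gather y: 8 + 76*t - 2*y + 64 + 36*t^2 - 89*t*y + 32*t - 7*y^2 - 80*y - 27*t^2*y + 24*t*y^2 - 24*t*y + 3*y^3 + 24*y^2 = 36*t^2 + 108*t + 3*y^3 + y^2*(24*t + 17) + y*(-27*t^2 - 113*t - 82) + 72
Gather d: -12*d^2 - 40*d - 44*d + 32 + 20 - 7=-12*d^2 - 84*d + 45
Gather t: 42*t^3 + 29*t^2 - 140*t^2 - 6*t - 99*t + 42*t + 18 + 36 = 42*t^3 - 111*t^2 - 63*t + 54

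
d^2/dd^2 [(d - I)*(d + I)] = 2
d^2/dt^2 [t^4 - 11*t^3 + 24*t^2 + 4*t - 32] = 12*t^2 - 66*t + 48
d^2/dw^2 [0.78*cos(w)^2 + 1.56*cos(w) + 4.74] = -1.56*cos(w) - 1.56*cos(2*w)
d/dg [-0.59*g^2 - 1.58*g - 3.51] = -1.18*g - 1.58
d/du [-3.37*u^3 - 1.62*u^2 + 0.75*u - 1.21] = -10.11*u^2 - 3.24*u + 0.75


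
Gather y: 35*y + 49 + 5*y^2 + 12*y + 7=5*y^2 + 47*y + 56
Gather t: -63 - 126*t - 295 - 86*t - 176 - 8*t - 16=-220*t - 550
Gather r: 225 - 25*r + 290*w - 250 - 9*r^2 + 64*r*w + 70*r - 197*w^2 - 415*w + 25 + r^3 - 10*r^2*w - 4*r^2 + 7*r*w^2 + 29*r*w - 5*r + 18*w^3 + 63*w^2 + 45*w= r^3 + r^2*(-10*w - 13) + r*(7*w^2 + 93*w + 40) + 18*w^3 - 134*w^2 - 80*w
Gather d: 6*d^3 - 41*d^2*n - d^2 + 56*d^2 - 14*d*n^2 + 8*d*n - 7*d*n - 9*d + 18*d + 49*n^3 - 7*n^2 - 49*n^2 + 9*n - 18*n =6*d^3 + d^2*(55 - 41*n) + d*(-14*n^2 + n + 9) + 49*n^3 - 56*n^2 - 9*n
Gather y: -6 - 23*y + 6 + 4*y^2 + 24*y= 4*y^2 + y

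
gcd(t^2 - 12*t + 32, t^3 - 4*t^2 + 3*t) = 1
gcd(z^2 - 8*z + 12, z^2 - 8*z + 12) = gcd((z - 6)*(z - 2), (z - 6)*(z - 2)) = z^2 - 8*z + 12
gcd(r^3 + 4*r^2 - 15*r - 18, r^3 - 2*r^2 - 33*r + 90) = r^2 + 3*r - 18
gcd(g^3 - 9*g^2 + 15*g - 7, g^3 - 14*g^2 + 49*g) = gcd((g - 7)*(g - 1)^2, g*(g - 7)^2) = g - 7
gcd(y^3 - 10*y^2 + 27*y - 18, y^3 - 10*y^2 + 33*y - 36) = y - 3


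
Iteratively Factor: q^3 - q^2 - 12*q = (q)*(q^2 - q - 12) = q*(q - 4)*(q + 3)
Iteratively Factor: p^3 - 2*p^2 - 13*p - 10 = (p - 5)*(p^2 + 3*p + 2) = (p - 5)*(p + 1)*(p + 2)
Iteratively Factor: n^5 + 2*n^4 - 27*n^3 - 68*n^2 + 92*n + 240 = (n + 3)*(n^4 - n^3 - 24*n^2 + 4*n + 80) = (n + 3)*(n + 4)*(n^3 - 5*n^2 - 4*n + 20) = (n + 2)*(n + 3)*(n + 4)*(n^2 - 7*n + 10) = (n - 2)*(n + 2)*(n + 3)*(n + 4)*(n - 5)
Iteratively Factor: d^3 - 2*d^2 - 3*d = (d)*(d^2 - 2*d - 3) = d*(d - 3)*(d + 1)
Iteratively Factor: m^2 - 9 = (m - 3)*(m + 3)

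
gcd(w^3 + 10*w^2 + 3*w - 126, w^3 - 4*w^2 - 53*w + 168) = w^2 + 4*w - 21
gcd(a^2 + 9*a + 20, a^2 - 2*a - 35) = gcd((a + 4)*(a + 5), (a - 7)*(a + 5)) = a + 5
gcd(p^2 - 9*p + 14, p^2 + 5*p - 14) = p - 2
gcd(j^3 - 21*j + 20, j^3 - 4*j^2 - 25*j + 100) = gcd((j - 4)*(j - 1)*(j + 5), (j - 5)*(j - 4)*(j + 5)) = j^2 + j - 20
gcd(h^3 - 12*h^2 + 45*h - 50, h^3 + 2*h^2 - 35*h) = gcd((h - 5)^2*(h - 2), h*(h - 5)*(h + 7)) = h - 5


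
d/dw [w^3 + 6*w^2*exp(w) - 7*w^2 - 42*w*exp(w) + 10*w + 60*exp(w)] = 6*w^2*exp(w) + 3*w^2 - 30*w*exp(w) - 14*w + 18*exp(w) + 10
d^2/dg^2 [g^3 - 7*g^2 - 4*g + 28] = 6*g - 14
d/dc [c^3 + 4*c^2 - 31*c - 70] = 3*c^2 + 8*c - 31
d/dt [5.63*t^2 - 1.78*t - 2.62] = 11.26*t - 1.78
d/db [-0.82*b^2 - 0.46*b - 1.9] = -1.64*b - 0.46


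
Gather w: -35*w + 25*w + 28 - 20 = 8 - 10*w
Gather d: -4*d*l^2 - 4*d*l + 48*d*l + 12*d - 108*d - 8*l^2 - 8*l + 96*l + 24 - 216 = d*(-4*l^2 + 44*l - 96) - 8*l^2 + 88*l - 192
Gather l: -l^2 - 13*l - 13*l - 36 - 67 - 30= -l^2 - 26*l - 133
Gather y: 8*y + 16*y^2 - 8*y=16*y^2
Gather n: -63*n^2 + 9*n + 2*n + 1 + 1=-63*n^2 + 11*n + 2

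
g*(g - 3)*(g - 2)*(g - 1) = g^4 - 6*g^3 + 11*g^2 - 6*g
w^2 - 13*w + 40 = (w - 8)*(w - 5)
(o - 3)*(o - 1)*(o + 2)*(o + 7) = o^4 + 5*o^3 - 19*o^2 - 29*o + 42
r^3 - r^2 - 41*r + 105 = (r - 5)*(r - 3)*(r + 7)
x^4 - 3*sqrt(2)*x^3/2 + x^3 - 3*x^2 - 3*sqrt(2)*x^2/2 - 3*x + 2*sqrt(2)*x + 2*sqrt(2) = (x + 1)*(x - 2*sqrt(2))*(x - sqrt(2)/2)*(x + sqrt(2))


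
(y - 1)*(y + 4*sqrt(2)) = y^2 - y + 4*sqrt(2)*y - 4*sqrt(2)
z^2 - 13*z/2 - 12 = (z - 8)*(z + 3/2)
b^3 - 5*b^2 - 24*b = b*(b - 8)*(b + 3)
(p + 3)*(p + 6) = p^2 + 9*p + 18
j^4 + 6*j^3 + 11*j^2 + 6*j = j*(j + 1)*(j + 2)*(j + 3)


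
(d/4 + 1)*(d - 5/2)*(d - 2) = d^3/4 - d^2/8 - 13*d/4 + 5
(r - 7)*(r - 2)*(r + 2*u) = r^3 + 2*r^2*u - 9*r^2 - 18*r*u + 14*r + 28*u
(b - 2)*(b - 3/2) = b^2 - 7*b/2 + 3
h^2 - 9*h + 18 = (h - 6)*(h - 3)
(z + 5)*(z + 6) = z^2 + 11*z + 30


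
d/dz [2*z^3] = 6*z^2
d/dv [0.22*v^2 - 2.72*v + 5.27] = 0.44*v - 2.72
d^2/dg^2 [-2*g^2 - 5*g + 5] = -4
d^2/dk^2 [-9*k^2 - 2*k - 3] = -18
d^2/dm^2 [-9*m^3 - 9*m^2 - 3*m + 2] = -54*m - 18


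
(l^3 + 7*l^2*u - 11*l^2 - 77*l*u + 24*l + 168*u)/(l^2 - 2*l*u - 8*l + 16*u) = (-l^2 - 7*l*u + 3*l + 21*u)/(-l + 2*u)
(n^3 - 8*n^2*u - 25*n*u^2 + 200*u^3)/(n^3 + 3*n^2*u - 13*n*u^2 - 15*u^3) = (-n^2 + 13*n*u - 40*u^2)/(-n^2 + 2*n*u + 3*u^2)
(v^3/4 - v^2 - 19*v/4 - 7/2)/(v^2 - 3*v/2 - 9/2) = (-v^3 + 4*v^2 + 19*v + 14)/(2*(-2*v^2 + 3*v + 9))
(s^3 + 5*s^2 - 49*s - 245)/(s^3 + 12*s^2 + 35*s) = (s - 7)/s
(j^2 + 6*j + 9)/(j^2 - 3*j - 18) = (j + 3)/(j - 6)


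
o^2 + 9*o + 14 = (o + 2)*(o + 7)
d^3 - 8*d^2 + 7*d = d*(d - 7)*(d - 1)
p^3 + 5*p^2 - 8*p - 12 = (p - 2)*(p + 1)*(p + 6)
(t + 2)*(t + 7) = t^2 + 9*t + 14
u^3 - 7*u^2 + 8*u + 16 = (u - 4)^2*(u + 1)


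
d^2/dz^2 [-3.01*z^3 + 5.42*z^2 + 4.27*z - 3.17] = 10.84 - 18.06*z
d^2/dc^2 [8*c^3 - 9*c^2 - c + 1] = 48*c - 18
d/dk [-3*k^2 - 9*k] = -6*k - 9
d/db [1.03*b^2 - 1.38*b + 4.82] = 2.06*b - 1.38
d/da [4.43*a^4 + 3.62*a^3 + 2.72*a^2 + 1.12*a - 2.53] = 17.72*a^3 + 10.86*a^2 + 5.44*a + 1.12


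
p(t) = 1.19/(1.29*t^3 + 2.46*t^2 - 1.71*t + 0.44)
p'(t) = 1.19*(-3.87*t^2 - 4.92*t + 1.71)/(1.29*t^3 + 2.46*t^2 - 1.71*t + 0.44)^2 = (-4.6053*t^2 - 5.8548*t + 2.0349)/(1.29*t^3 + 2.46*t^2 - 1.71*t + 0.44)^2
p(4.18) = 0.01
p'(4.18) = -0.01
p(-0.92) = 0.39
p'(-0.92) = 0.37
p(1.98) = 0.07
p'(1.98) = -0.10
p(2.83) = 0.03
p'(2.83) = -0.03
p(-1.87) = 0.31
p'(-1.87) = -0.22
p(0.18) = 5.42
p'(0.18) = 17.28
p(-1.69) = 0.29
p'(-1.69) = -0.07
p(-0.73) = 0.48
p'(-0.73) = 0.62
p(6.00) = 0.00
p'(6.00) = -0.00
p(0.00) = 2.70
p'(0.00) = 10.51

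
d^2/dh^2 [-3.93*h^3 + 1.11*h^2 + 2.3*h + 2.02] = 2.22 - 23.58*h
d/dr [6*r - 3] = 6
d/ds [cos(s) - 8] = -sin(s)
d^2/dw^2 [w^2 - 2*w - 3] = 2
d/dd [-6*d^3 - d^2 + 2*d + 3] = -18*d^2 - 2*d + 2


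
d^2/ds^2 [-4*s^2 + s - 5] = -8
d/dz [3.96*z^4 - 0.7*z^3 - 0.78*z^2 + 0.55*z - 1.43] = 15.84*z^3 - 2.1*z^2 - 1.56*z + 0.55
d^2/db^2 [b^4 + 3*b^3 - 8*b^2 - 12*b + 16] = 12*b^2 + 18*b - 16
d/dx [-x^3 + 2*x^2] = x*(4 - 3*x)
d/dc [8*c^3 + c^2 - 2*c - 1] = 24*c^2 + 2*c - 2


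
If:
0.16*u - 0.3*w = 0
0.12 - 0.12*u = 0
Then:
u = 1.00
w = 0.53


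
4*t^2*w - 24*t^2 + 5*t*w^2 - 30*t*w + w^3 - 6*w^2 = (t + w)*(4*t + w)*(w - 6)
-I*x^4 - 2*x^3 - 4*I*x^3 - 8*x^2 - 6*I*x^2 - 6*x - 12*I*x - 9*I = (x + 3)*(x - 3*I)*(x + I)*(-I*x - I)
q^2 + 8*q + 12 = (q + 2)*(q + 6)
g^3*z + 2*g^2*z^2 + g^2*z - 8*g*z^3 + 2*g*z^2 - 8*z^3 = (g - 2*z)*(g + 4*z)*(g*z + z)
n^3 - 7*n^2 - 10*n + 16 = (n - 8)*(n - 1)*(n + 2)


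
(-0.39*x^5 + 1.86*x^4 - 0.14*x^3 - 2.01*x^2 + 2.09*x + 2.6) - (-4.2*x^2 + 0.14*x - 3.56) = -0.39*x^5 + 1.86*x^4 - 0.14*x^3 + 2.19*x^2 + 1.95*x + 6.16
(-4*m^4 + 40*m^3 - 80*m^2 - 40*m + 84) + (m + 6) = -4*m^4 + 40*m^3 - 80*m^2 - 39*m + 90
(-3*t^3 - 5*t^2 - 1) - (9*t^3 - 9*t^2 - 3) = -12*t^3 + 4*t^2 + 2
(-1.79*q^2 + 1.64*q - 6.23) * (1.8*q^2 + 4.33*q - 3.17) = -3.222*q^4 - 4.7987*q^3 + 1.5615*q^2 - 32.1747*q + 19.7491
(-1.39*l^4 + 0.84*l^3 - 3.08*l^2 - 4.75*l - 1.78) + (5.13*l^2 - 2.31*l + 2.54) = -1.39*l^4 + 0.84*l^3 + 2.05*l^2 - 7.06*l + 0.76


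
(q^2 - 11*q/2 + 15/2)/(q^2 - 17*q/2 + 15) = (q - 3)/(q - 6)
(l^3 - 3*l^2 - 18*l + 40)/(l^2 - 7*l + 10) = l + 4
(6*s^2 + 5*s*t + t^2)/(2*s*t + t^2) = (3*s + t)/t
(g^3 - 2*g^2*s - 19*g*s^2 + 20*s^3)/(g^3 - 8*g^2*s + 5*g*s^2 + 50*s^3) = (-g^2 - 3*g*s + 4*s^2)/(-g^2 + 3*g*s + 10*s^2)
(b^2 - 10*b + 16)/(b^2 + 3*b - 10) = (b - 8)/(b + 5)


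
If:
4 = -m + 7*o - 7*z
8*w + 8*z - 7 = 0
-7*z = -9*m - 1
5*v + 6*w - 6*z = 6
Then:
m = 7*z/9 - 1/9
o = 10*z/9 + 5/9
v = 12*z/5 + 3/20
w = 7/8 - z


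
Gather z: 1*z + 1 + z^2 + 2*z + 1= z^2 + 3*z + 2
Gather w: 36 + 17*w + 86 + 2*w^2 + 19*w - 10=2*w^2 + 36*w + 112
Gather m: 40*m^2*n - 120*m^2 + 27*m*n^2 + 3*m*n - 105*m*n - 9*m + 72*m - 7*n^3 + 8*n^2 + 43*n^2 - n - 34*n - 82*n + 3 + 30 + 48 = m^2*(40*n - 120) + m*(27*n^2 - 102*n + 63) - 7*n^3 + 51*n^2 - 117*n + 81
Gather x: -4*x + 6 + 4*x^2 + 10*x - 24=4*x^2 + 6*x - 18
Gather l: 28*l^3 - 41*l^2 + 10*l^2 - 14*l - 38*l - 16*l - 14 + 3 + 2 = 28*l^3 - 31*l^2 - 68*l - 9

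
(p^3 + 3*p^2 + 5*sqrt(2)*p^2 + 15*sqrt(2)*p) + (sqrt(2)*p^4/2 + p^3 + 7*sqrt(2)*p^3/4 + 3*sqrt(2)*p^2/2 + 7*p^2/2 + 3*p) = sqrt(2)*p^4/2 + 2*p^3 + 7*sqrt(2)*p^3/4 + 13*p^2/2 + 13*sqrt(2)*p^2/2 + 3*p + 15*sqrt(2)*p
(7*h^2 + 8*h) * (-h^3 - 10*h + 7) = -7*h^5 - 8*h^4 - 70*h^3 - 31*h^2 + 56*h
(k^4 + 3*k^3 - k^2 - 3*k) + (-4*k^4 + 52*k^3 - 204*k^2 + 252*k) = -3*k^4 + 55*k^3 - 205*k^2 + 249*k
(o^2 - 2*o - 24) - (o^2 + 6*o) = -8*o - 24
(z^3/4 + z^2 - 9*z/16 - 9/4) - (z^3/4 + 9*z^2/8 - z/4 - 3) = -z^2/8 - 5*z/16 + 3/4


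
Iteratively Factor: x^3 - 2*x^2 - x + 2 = (x - 1)*(x^2 - x - 2) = (x - 2)*(x - 1)*(x + 1)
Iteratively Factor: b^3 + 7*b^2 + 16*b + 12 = (b + 2)*(b^2 + 5*b + 6) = (b + 2)^2*(b + 3)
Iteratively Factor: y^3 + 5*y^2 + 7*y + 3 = (y + 1)*(y^2 + 4*y + 3) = (y + 1)^2*(y + 3)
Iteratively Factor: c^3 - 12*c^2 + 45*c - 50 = (c - 5)*(c^2 - 7*c + 10) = (c - 5)*(c - 2)*(c - 5)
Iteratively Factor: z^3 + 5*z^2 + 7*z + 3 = (z + 3)*(z^2 + 2*z + 1) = (z + 1)*(z + 3)*(z + 1)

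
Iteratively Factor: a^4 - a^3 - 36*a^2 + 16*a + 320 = (a + 4)*(a^3 - 5*a^2 - 16*a + 80) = (a + 4)^2*(a^2 - 9*a + 20) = (a - 4)*(a + 4)^2*(a - 5)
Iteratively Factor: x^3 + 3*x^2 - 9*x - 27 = (x + 3)*(x^2 - 9) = (x + 3)^2*(x - 3)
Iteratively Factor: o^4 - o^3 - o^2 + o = (o - 1)*(o^3 - o) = (o - 1)*(o + 1)*(o^2 - o) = (o - 1)^2*(o + 1)*(o)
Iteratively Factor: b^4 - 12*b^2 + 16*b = (b - 2)*(b^3 + 2*b^2 - 8*b) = (b - 2)^2*(b^2 + 4*b) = b*(b - 2)^2*(b + 4)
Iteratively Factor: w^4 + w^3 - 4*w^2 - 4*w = (w)*(w^3 + w^2 - 4*w - 4) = w*(w + 2)*(w^2 - w - 2) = w*(w - 2)*(w + 2)*(w + 1)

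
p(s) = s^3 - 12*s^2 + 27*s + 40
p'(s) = 3*s^2 - 24*s + 27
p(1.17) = 56.76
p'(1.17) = 3.03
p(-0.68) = 15.78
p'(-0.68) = 44.71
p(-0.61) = 18.84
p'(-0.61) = 42.76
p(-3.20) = -202.05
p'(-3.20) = 134.52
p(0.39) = 48.76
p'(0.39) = 18.10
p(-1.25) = -14.45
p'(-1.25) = 61.69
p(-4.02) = -327.43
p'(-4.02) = 171.96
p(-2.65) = -134.43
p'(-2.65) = 111.67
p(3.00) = 40.00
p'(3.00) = -18.00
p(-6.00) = -770.00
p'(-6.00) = 279.00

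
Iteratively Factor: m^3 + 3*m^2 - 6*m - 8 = (m - 2)*(m^2 + 5*m + 4) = (m - 2)*(m + 4)*(m + 1)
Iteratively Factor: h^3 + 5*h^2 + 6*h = (h)*(h^2 + 5*h + 6) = h*(h + 2)*(h + 3)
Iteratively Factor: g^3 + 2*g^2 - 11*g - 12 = (g + 1)*(g^2 + g - 12) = (g - 3)*(g + 1)*(g + 4)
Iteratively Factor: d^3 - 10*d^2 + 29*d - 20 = (d - 4)*(d^2 - 6*d + 5) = (d - 5)*(d - 4)*(d - 1)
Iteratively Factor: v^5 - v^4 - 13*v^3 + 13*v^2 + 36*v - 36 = (v - 3)*(v^4 + 2*v^3 - 7*v^2 - 8*v + 12) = (v - 3)*(v - 2)*(v^3 + 4*v^2 + v - 6) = (v - 3)*(v - 2)*(v - 1)*(v^2 + 5*v + 6) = (v - 3)*(v - 2)*(v - 1)*(v + 3)*(v + 2)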